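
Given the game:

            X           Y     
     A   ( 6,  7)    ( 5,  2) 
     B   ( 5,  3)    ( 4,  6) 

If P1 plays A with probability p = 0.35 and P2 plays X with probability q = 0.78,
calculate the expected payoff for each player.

E[P1] = 5.13, E[P2] = 4.444

Work:
E[P1] = p·q·π₁(A,X) + p·(1-q)·π₁(A,Y) + (1-p)·q·π₁(B,X) + (1-p)·(1-q)·π₁(B,Y)
= 0.35·0.78·6 + 0.35·0.22·5 + 0.65·0.78·5 + 0.65·0.22·4
= 5.13

E[P2] = 4.444 (similar calculation)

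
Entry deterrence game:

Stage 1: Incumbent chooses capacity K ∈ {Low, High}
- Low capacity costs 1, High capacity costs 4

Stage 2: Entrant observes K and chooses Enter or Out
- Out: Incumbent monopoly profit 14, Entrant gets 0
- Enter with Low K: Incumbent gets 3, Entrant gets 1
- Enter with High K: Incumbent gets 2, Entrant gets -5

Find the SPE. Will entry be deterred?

SPE: (High, Enter|Low, Out|High); Entry deterred. Incumbent net profit = 10

Work:
After Low K: Entrant enters (1 > 0)
After High K: Entrant stays out (-5 < 0)
Incumbent: Low → 3−1=2, High → 14−4=10
Incumbent chooses High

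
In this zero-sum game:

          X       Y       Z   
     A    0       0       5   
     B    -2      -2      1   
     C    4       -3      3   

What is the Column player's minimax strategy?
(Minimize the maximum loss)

Column should play Y, value = 0

Work:
Column player minimizes Row's maximum payoff:
Column X: max payoff to Row = 4
Column Y: max payoff to Row = 0
Column Z: max payoff to Row = 5
Minimum is 0, achieved by column Y.
Minimax strategy: Y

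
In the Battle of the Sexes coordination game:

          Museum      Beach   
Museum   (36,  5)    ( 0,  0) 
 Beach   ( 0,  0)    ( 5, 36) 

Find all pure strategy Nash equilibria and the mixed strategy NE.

Pure NE: (Museum, Museum) and (Beach, Beach); Mixed NE: p = 0.878, q = 0.122

Work:
Check pure NE:
(Museum, Museum): (36, 5) - no unilateral deviation beneficial
(Beach, Beach): (5, 36) - no unilateral deviation beneficial
Mixed NE: P1 plays Museum with p = 0.878, P2 plays Museum with q = 0.122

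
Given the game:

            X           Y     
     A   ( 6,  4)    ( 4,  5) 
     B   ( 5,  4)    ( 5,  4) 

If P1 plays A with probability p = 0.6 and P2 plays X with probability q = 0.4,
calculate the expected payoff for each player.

E[P1] = 4.88, E[P2] = 4.36

Work:
E[P1] = p·q·π₁(A,X) + p·(1-q)·π₁(A,Y) + (1-p)·q·π₁(B,X) + (1-p)·(1-q)·π₁(B,Y)
= 0.6·0.4·6 + 0.6·0.6·4 + 0.4·0.4·5 + 0.4·0.6·5
= 4.88

E[P2] = 4.36 (similar calculation)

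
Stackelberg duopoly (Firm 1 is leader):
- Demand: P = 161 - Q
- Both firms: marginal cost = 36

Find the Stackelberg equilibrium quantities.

q₁* (leader) = 62.5, q₂* (follower) = 31.25

Work:
Follower's reaction: q₂ = (a - c - q₁)/2
Leader substitutes: π₁ = q₁·(a - q₁ - (a-c-q₁)/2 - c)
FOC: q₁* = (161 - 36)/2 = 62.50
Then: q₂* = (161 - 36 - 62.5)/2 = 31.25
Leader has first-mover advantage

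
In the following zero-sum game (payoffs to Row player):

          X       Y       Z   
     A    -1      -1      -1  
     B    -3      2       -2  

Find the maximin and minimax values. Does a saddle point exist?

Maximin = -1, Minimax = -1, Saddle: True

Work:
Row minimums: [-1, -3] → maximin = -1
Column maximums: [-1, 2, -1] → minimax = -1
Saddle point exists! Game value = -1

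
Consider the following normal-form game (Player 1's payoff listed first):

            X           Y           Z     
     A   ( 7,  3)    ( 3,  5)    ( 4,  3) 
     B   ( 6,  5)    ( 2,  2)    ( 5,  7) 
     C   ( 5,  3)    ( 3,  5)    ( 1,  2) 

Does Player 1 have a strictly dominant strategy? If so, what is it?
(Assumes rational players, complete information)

No strictly dominant strategy exists for Player 1

Work:
A strategy strictly dominates another if it gives a strictly higher payoff against every opponent action. Compare each pair of P1's strategies column-by-column:
  A vs B: [7 vs 6, 3 vs 2, 4 vs 5] → A does not strictly dominate B (column Z: 4 ≤ 5)
  A vs C: [7 vs 5, 3 vs 3, 4 vs 1] → A does not strictly dominate C (column Y: 3 ≤ 3)
  B vs A: [6 vs 7, 2 vs 3, 5 vs 4] → B does not strictly dominate A (column X: 6 ≤ 7)
  B vs C: [6 vs 5, 2 vs 3, 5 vs 1] → B does not strictly dominate C (column Y: 2 ≤ 3)
  C vs A: [5 vs 7, 3 vs 3, 1 vs 4] → C does not strictly dominate A (column X: 5 ≤ 7)
  C vs B: [5 vs 6, 3 vs 2, 1 vs 5] → C does not strictly dominate B (column X: 5 ≤ 6)
No single strategy strictly dominates all others → no strictly dominant strategy.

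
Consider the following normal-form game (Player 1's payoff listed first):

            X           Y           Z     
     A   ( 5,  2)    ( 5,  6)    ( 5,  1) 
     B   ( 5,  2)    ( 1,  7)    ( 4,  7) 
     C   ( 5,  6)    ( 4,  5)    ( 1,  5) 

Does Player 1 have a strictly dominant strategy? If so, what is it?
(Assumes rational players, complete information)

No strictly dominant strategy exists for Player 1

Work:
A strategy strictly dominates another if it gives a strictly higher payoff against every opponent action. Compare each pair of P1's strategies column-by-column:
  A vs B: [5 vs 5, 5 vs 1, 5 vs 4] → A does not strictly dominate B (column X: 5 ≤ 5)
  A vs C: [5 vs 5, 5 vs 4, 5 vs 1] → A does not strictly dominate C (column X: 5 ≤ 5)
  B vs A: [5 vs 5, 1 vs 5, 4 vs 5] → B does not strictly dominate A (column X: 5 ≤ 5)
  B vs C: [5 vs 5, 1 vs 4, 4 vs 1] → B does not strictly dominate C (column X: 5 ≤ 5)
  C vs A: [5 vs 5, 4 vs 5, 1 vs 5] → C does not strictly dominate A (column X: 5 ≤ 5)
  C vs B: [5 vs 5, 4 vs 1, 1 vs 4] → C does not strictly dominate B (column X: 5 ≤ 5)
No single strategy strictly dominates all others → no strictly dominant strategy.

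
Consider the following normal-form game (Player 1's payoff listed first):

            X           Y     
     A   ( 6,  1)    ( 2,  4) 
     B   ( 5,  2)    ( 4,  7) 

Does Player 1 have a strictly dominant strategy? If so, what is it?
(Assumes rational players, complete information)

No strictly dominant strategy exists for Player 1

Work:
A strategy strictly dominates another if it gives a strictly higher payoff against every opponent action. Compare each pair of P1's strategies column-by-column:
  A vs B: [6 vs 5, 2 vs 4] → A does not strictly dominate B (column Y: 2 ≤ 4)
  B vs A: [5 vs 6, 4 vs 2] → B does not strictly dominate A (column X: 5 ≤ 6)
No single strategy strictly dominates all others → no strictly dominant strategy.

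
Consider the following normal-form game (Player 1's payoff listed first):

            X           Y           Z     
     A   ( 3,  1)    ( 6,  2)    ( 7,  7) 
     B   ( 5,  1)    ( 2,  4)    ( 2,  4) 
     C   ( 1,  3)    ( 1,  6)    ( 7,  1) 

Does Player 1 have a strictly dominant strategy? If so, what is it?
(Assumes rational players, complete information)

No strictly dominant strategy exists for Player 1

Work:
A strategy strictly dominates another if it gives a strictly higher payoff against every opponent action. Compare each pair of P1's strategies column-by-column:
  A vs B: [3 vs 5, 6 vs 2, 7 vs 2] → A does not strictly dominate B (column X: 3 ≤ 5)
  A vs C: [3 vs 1, 6 vs 1, 7 vs 7] → A does not strictly dominate C (column Z: 7 ≤ 7)
  B vs A: [5 vs 3, 2 vs 6, 2 vs 7] → B does not strictly dominate A (column Y: 2 ≤ 6)
  B vs C: [5 vs 1, 2 vs 1, 2 vs 7] → B does not strictly dominate C (column Z: 2 ≤ 7)
  C vs A: [1 vs 3, 1 vs 6, 7 vs 7] → C does not strictly dominate A (column X: 1 ≤ 3)
  C vs B: [1 vs 5, 1 vs 2, 7 vs 2] → C does not strictly dominate B (column X: 1 ≤ 5)
No single strategy strictly dominates all others → no strictly dominant strategy.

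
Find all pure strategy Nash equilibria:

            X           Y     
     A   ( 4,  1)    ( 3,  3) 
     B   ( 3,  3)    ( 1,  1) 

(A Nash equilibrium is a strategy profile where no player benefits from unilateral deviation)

Nash equilibrium: (A, Y)

Work:
Best responses:
  P1 vs X: payoffs [4, 3] → best response A (payoff 4)
  P1 vs Y: payoffs [3, 1] → best response A (payoff 3)
  P2 vs A: payoffs [1, 3] → best response Y (payoff 3)
  P2 vs B: payoffs [3, 1] → best response X (payoff 3)
Mutual best responses: (A,Y) → Nash equilibria.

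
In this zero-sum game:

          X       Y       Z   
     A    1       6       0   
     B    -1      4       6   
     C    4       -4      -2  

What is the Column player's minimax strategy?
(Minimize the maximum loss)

Column should play X, value = 4

Work:
Column player minimizes Row's maximum payoff:
Column X: max payoff to Row = 4
Column Y: max payoff to Row = 6
Column Z: max payoff to Row = 6
Minimum is 4, achieved by column X.
Minimax strategy: X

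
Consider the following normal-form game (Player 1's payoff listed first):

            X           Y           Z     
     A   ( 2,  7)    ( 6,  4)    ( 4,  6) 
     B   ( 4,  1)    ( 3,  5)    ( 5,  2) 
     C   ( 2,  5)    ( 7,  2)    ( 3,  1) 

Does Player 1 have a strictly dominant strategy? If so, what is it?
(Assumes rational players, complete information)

No strictly dominant strategy exists for Player 1

Work:
A strategy strictly dominates another if it gives a strictly higher payoff against every opponent action. Compare each pair of P1's strategies column-by-column:
  A vs B: [2 vs 4, 6 vs 3, 4 vs 5] → A does not strictly dominate B (column X: 2 ≤ 4)
  A vs C: [2 vs 2, 6 vs 7, 4 vs 3] → A does not strictly dominate C (column X: 2 ≤ 2)
  B vs A: [4 vs 2, 3 vs 6, 5 vs 4] → B does not strictly dominate A (column Y: 3 ≤ 6)
  B vs C: [4 vs 2, 3 vs 7, 5 vs 3] → B does not strictly dominate C (column Y: 3 ≤ 7)
  C vs A: [2 vs 2, 7 vs 6, 3 vs 4] → C does not strictly dominate A (column X: 2 ≤ 2)
  C vs B: [2 vs 4, 7 vs 3, 3 vs 5] → C does not strictly dominate B (column X: 2 ≤ 4)
No single strategy strictly dominates all others → no strictly dominant strategy.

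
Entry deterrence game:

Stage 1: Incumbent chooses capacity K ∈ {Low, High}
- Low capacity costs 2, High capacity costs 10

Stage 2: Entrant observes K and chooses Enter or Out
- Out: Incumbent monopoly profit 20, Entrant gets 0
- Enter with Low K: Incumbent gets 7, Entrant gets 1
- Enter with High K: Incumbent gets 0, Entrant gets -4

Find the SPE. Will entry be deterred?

SPE: (High, Enter|Low, Out|High); Entry deterred. Incumbent net profit = 10

Work:
After Low K: Entrant enters (1 > 0)
After High K: Entrant stays out (-4 < 0)
Incumbent: Low → 7−2=5, High → 20−10=10
Incumbent chooses High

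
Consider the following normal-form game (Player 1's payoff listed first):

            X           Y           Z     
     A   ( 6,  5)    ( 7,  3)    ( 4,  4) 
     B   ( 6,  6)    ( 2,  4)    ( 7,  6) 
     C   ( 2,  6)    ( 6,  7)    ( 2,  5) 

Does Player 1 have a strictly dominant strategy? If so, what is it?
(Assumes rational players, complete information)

No strictly dominant strategy exists for Player 1

Work:
A strategy strictly dominates another if it gives a strictly higher payoff against every opponent action. Compare each pair of P1's strategies column-by-column:
  A vs B: [6 vs 6, 7 vs 2, 4 vs 7] → A does not strictly dominate B (column X: 6 ≤ 6)
  A vs C: [6 vs 2, 7 vs 6, 4 vs 2] → A strictly dominates C
  B vs A: [6 vs 6, 2 vs 7, 7 vs 4] → B does not strictly dominate A (column X: 6 ≤ 6)
  B vs C: [6 vs 2, 2 vs 6, 7 vs 2] → B does not strictly dominate C (column Y: 2 ≤ 6)
  C vs A: [2 vs 6, 6 vs 7, 2 vs 4] → C does not strictly dominate A (column X: 2 ≤ 6)
  C vs B: [2 vs 6, 6 vs 2, 2 vs 7] → C does not strictly dominate B (column X: 2 ≤ 6)
No single strategy strictly dominates all others → no strictly dominant strategy.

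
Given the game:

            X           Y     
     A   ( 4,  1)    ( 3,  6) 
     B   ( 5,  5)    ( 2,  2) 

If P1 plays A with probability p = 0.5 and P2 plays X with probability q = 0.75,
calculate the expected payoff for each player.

E[P1] = 4.0, E[P2] = 3.25

Work:
E[P1] = p·q·π₁(A,X) + p·(1-q)·π₁(A,Y) + (1-p)·q·π₁(B,X) + (1-p)·(1-q)·π₁(B,Y)
= 0.5·0.75·4 + 0.5·0.25·3 + 0.5·0.75·5 + 0.5·0.25·2
= 4.0

E[P2] = 3.25 (similar calculation)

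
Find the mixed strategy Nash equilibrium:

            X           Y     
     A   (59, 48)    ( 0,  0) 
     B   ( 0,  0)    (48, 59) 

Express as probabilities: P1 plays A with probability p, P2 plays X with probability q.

p = 0.5514, q = 0.4486

Work:
Find probabilities that make opponent indifferent:
P2 chooses q to make P1 indifferent between A and B
P1 chooses p to make P2 indifferent between X and Y
Mixed NE: P1 plays (A: 0.5514, B: 0.4486), P2 plays (X: 0.4486, Y: 0.5514)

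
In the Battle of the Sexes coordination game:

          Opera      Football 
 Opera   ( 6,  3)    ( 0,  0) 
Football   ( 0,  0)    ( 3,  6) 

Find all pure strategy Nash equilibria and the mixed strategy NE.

Pure NE: (Opera, Opera) and (Football, Football); Mixed NE: p = 0.6667, q = 0.3333

Work:
Check pure NE:
(Opera, Opera): (6, 3) - no unilateral deviation beneficial
(Football, Football): (3, 6) - no unilateral deviation beneficial
Mixed NE: P1 plays Opera with p = 0.6667, P2 plays Opera with q = 0.3333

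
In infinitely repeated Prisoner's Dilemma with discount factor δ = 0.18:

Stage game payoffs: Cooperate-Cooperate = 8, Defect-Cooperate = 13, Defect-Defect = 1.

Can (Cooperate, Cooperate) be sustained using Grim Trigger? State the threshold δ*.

δ* = 0.4167; since δ = 0.18 < 0.4167, cooperation cannot be sustained

Work:
For Grim Trigger:
Cooperate forever: 8/(1-δ)
Defect then punished: 13 + 1·δ/(1-δ)
Need: 8/(1-δ) ≥ 13 + 1·δ/(1-δ)
Solving: δ ≥ (T-R)/(T-P) = (13-8)/(13-1) = 0.4167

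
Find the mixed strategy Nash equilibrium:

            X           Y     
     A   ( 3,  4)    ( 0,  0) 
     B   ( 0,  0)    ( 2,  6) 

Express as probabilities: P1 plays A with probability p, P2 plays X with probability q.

p = 0.6, q = 0.4

Work:
Find probabilities that make opponent indifferent:
P2 chooses q to make P1 indifferent between A and B
P1 chooses p to make P2 indifferent between X and Y
Mixed NE: P1 plays (A: 0.6, B: 0.4), P2 plays (X: 0.4, Y: 0.6)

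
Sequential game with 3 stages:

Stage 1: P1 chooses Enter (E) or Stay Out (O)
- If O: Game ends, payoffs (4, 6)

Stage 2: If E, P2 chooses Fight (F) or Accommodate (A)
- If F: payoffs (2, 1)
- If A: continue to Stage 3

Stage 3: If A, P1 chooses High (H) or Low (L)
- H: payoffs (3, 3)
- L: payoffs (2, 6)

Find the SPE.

SPE: (O, A, H); Outcome (4, 6)

Work:
Stage 3: P1 chooses H (3 vs 2)
Stage 2: P2: F->1, A->3 (anticipating H). Choose A
Stage 1: P1: O->4, E->3 (anticipating A, H). Choose O
SPE path: O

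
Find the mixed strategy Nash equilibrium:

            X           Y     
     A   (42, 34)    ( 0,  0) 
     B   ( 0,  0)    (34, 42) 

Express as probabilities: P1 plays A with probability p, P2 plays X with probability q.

p = 0.5526, q = 0.4474

Work:
Find probabilities that make opponent indifferent:
P2 chooses q to make P1 indifferent between A and B
P1 chooses p to make P2 indifferent between X and Y
Mixed NE: P1 plays (A: 0.5526, B: 0.4474), P2 plays (X: 0.4474, Y: 0.5526)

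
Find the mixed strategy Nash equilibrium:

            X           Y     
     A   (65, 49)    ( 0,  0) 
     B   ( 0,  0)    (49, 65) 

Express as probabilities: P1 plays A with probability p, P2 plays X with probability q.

p = 0.5702, q = 0.4298

Work:
Find probabilities that make opponent indifferent:
P2 chooses q to make P1 indifferent between A and B
P1 chooses p to make P2 indifferent between X and Y
Mixed NE: P1 plays (A: 0.5702, B: 0.4298), P2 plays (X: 0.4298, Y: 0.5702)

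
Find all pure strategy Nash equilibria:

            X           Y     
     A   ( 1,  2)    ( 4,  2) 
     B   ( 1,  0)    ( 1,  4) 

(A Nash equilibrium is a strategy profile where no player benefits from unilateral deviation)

Nash equilibrium: (A, X), (A, Y)

Work:
Best responses:
  P1 vs X: payoffs [1, 1] → best response A/B (payoff 1)
  P1 vs Y: payoffs [4, 1] → best response A (payoff 4)
  P2 vs A: payoffs [2, 2] → best response X/Y (payoff 2)
  P2 vs B: payoffs [0, 4] → best response Y (payoff 4)
Mutual best responses: (A,X), (A,Y) → Nash equilibria.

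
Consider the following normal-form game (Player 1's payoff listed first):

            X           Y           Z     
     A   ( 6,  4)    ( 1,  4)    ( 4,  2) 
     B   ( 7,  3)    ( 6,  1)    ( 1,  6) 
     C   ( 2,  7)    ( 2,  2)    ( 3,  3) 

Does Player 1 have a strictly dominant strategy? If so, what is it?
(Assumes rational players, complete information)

No strictly dominant strategy exists for Player 1

Work:
A strategy strictly dominates another if it gives a strictly higher payoff against every opponent action. Compare each pair of P1's strategies column-by-column:
  A vs B: [6 vs 7, 1 vs 6, 4 vs 1] → A does not strictly dominate B (column X: 6 ≤ 7)
  A vs C: [6 vs 2, 1 vs 2, 4 vs 3] → A does not strictly dominate C (column Y: 1 ≤ 2)
  B vs A: [7 vs 6, 6 vs 1, 1 vs 4] → B does not strictly dominate A (column Z: 1 ≤ 4)
  B vs C: [7 vs 2, 6 vs 2, 1 vs 3] → B does not strictly dominate C (column Z: 1 ≤ 3)
  C vs A: [2 vs 6, 2 vs 1, 3 vs 4] → C does not strictly dominate A (column X: 2 ≤ 6)
  C vs B: [2 vs 7, 2 vs 6, 3 vs 1] → C does not strictly dominate B (column X: 2 ≤ 7)
No single strategy strictly dominates all others → no strictly dominant strategy.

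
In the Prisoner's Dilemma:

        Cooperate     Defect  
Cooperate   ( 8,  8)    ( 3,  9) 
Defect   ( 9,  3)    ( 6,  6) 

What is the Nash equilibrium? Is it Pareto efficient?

(Defect, Defect) is NE; not Pareto efficient

Work:
Defect dominates Cooperate for both players:
If P2 cooperates: Defect (9) > Cooperate (8)
If P2 defects: Defect (6) > Cooperate (3)
NE: (Defect, Defect) with payoff (6, 6)
But (Cooperate, Cooperate) = (8, 8) Pareto dominates (6, 6)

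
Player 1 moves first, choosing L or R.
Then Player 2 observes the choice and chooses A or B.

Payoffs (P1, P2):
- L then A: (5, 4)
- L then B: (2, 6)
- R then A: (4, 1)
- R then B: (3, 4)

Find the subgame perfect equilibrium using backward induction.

P1 plays R, P2 plays B after L and B after R; Payoff (3, 4)

Work:
Backward induction:
After L: P2 chooses B → P1 gets 2
After R: P2 chooses B → P1 gets 3
P1 chooses R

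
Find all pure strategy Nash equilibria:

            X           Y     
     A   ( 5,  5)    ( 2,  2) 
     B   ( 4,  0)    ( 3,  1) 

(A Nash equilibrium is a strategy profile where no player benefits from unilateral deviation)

Nash equilibrium: (A, X), (B, Y)

Work:
Best responses:
  P1 vs X: payoffs [5, 4] → best response A (payoff 5)
  P1 vs Y: payoffs [2, 3] → best response B (payoff 3)
  P2 vs A: payoffs [5, 2] → best response X (payoff 5)
  P2 vs B: payoffs [0, 1] → best response Y (payoff 1)
Mutual best responses: (A,X), (B,Y) → Nash equilibria.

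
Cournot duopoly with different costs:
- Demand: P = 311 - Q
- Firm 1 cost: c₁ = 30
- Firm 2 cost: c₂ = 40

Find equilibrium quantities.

q₁* = 97.0, q₂* = 87.0

Work:
Reaction: q₁ = (311 - 30 - q₂)/2
Reaction: q₂ = (311 - 40 - q₁)/2
Solve simultaneously:
q₁* = (311 - 2×30 + 40)/3 = 97.0
q₂* = (311 - 2×40 + 30)/3 = 87.0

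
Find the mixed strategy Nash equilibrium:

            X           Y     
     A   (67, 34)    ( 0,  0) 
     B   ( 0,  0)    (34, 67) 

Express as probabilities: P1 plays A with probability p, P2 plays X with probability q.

p = 0.6634, q = 0.3366

Work:
Find probabilities that make opponent indifferent:
P2 chooses q to make P1 indifferent between A and B
P1 chooses p to make P2 indifferent between X and Y
Mixed NE: P1 plays (A: 0.6634, B: 0.3366), P2 plays (X: 0.3366, Y: 0.6634)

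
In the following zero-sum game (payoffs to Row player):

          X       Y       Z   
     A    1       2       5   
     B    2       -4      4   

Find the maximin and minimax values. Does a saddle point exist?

Maximin = 1, Minimax = 2, Saddle: False

Work:
Row minimums: [1, -4] → maximin = 1
Column maximums: [2, 2, 5] → minimax = 2
No saddle point (maximin ≠ minimax). Mixed strategy needed.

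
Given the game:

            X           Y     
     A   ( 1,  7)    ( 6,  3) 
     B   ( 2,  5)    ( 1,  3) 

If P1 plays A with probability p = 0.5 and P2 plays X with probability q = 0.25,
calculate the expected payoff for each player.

E[P1] = 3.0, E[P2] = 3.75

Work:
E[P1] = p·q·π₁(A,X) + p·(1-q)·π₁(A,Y) + (1-p)·q·π₁(B,X) + (1-p)·(1-q)·π₁(B,Y)
= 0.5·0.25·1 + 0.5·0.75·6 + 0.5·0.25·2 + 0.5·0.75·1
= 3.0

E[P2] = 3.75 (similar calculation)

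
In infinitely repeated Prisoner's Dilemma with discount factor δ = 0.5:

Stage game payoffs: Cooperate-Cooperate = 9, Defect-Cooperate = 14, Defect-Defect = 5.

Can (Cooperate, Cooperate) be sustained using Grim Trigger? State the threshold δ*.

δ* = 0.5556; since δ = 0.5 < 0.5556, cooperation cannot be sustained

Work:
For Grim Trigger:
Cooperate forever: 9/(1-δ)
Defect then punished: 14 + 5·δ/(1-δ)
Need: 9/(1-δ) ≥ 14 + 5·δ/(1-δ)
Solving: δ ≥ (T-R)/(T-P) = (14-9)/(14-5) = 0.5556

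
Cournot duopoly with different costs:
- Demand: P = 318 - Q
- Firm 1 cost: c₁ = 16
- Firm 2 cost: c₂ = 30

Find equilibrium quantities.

q₁* = 105.33, q₂* = 91.33

Work:
Reaction: q₁ = (318 - 16 - q₂)/2
Reaction: q₂ = (318 - 30 - q₁)/2
Solve simultaneously:
q₁* = (318 - 2×16 + 30)/3 = 105.33
q₂* = (318 - 2×30 + 16)/3 = 91.33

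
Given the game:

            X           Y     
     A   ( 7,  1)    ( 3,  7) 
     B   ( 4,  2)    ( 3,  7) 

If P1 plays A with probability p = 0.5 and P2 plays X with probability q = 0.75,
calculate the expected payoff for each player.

E[P1] = 4.875, E[P2] = 2.875

Work:
E[P1] = p·q·π₁(A,X) + p·(1-q)·π₁(A,Y) + (1-p)·q·π₁(B,X) + (1-p)·(1-q)·π₁(B,Y)
= 0.5·0.75·7 + 0.5·0.25·3 + 0.5·0.75·4 + 0.5·0.25·3
= 4.875

E[P2] = 2.875 (similar calculation)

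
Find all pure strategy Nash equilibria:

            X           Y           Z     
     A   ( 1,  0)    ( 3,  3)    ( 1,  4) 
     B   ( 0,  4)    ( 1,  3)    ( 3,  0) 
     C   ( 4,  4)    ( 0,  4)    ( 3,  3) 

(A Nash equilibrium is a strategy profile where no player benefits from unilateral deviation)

Nash equilibrium: (C, X)

Work:
Best responses:
  P1 vs X: payoffs [1, 0, 4] → best response C (payoff 4)
  P1 vs Y: payoffs [3, 1, 0] → best response A (payoff 3)
  P1 vs Z: payoffs [1, 3, 3] → best response B/C (payoff 3)
  P2 vs A: payoffs [0, 3, 4] → best response Z (payoff 4)
  P2 vs B: payoffs [4, 3, 0] → best response X (payoff 4)
  P2 vs C: payoffs [4, 4, 3] → best response X/Y (payoff 4)
Mutual best responses: (C,X) → Nash equilibria.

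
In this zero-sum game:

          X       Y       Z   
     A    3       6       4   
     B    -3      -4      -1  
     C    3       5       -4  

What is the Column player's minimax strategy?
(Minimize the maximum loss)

Column should play X, value = 3

Work:
Column player minimizes Row's maximum payoff:
Column X: max payoff to Row = 3
Column Y: max payoff to Row = 6
Column Z: max payoff to Row = 4
Minimum is 3, achieved by column X.
Minimax strategy: X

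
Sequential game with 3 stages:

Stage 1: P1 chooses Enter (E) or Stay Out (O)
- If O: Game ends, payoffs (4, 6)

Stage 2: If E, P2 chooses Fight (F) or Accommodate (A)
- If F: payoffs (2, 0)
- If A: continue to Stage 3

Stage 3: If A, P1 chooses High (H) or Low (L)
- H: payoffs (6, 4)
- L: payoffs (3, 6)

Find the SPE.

SPE: (E, A, H); Outcome (6, 4)

Work:
Stage 3: P1 chooses H (6 vs 3)
Stage 2: P2: F->0, A->4 (anticipating H). Choose A
Stage 1: P1: O->4, E->6 (anticipating A, H). Choose E
SPE path: E -> A -> H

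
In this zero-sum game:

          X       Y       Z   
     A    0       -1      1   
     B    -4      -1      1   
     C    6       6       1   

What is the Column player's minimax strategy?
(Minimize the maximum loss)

Column should play Z, value = 1

Work:
Column player minimizes Row's maximum payoff:
Column X: max payoff to Row = 6
Column Y: max payoff to Row = 6
Column Z: max payoff to Row = 1
Minimum is 1, achieved by column Z.
Minimax strategy: Z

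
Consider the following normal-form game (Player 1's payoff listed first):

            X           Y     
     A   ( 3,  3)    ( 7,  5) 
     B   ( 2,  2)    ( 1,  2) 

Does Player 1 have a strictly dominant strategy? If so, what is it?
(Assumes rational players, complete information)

Yes, Player 1's strictly dominant strategy is A

Work:
A strategy strictly dominates another if it gives a strictly higher payoff against every opponent action. Compare each pair of P1's strategies column-by-column:
  A vs B: [3 vs 2, 7 vs 1] → A strictly dominates B
  B vs A: [2 vs 3, 1 vs 7] → B does not strictly dominate A (column X: 2 ≤ 3)
A strictly dominates every other strategy → strictly dominant.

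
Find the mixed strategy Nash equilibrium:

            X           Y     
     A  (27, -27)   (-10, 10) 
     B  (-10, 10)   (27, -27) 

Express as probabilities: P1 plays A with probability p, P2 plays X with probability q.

p = 0.5, q = 0.5

Work:
Find probabilities that make opponent indifferent:
P2 chooses q to make P1 indifferent between A and B
P1 chooses p to make P2 indifferent between X and Y
Mixed NE: P1 plays (A: 0.5, B: 0.5), P2 plays (X: 0.5, Y: 0.5)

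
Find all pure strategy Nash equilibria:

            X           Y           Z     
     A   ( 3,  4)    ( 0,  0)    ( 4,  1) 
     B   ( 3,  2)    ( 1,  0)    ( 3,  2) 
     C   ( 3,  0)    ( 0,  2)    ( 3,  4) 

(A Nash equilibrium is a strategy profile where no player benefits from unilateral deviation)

Nash equilibrium: (A, X), (B, X)

Work:
Best responses:
  P1 vs X: payoffs [3, 3, 3] → best response A/B/C (payoff 3)
  P1 vs Y: payoffs [0, 1, 0] → best response B (payoff 1)
  P1 vs Z: payoffs [4, 3, 3] → best response A (payoff 4)
  P2 vs A: payoffs [4, 0, 1] → best response X (payoff 4)
  P2 vs B: payoffs [2, 0, 2] → best response X/Z (payoff 2)
  P2 vs C: payoffs [0, 2, 4] → best response Z (payoff 4)
Mutual best responses: (A,X), (B,X) → Nash equilibria.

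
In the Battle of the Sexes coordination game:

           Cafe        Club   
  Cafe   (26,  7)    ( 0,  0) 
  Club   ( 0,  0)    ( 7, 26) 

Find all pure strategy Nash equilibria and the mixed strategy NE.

Pure NE: (Cafe, Cafe) and (Club, Club); Mixed NE: p = 0.7879, q = 0.2121

Work:
Check pure NE:
(Cafe, Cafe): (26, 7) - no unilateral deviation beneficial
(Club, Club): (7, 26) - no unilateral deviation beneficial
Mixed NE: P1 plays Cafe with p = 0.7879, P2 plays Cafe with q = 0.2121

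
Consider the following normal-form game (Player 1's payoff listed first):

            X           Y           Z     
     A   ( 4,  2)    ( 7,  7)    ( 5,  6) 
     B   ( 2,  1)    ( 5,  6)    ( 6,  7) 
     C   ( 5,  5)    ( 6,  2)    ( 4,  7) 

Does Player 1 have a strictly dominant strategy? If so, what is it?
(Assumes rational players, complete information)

No strictly dominant strategy exists for Player 1

Work:
A strategy strictly dominates another if it gives a strictly higher payoff against every opponent action. Compare each pair of P1's strategies column-by-column:
  A vs B: [4 vs 2, 7 vs 5, 5 vs 6] → A does not strictly dominate B (column Z: 5 ≤ 6)
  A vs C: [4 vs 5, 7 vs 6, 5 vs 4] → A does not strictly dominate C (column X: 4 ≤ 5)
  B vs A: [2 vs 4, 5 vs 7, 6 vs 5] → B does not strictly dominate A (column X: 2 ≤ 4)
  B vs C: [2 vs 5, 5 vs 6, 6 vs 4] → B does not strictly dominate C (column X: 2 ≤ 5)
  C vs A: [5 vs 4, 6 vs 7, 4 vs 5] → C does not strictly dominate A (column Y: 6 ≤ 7)
  C vs B: [5 vs 2, 6 vs 5, 4 vs 6] → C does not strictly dominate B (column Z: 4 ≤ 6)
No single strategy strictly dominates all others → no strictly dominant strategy.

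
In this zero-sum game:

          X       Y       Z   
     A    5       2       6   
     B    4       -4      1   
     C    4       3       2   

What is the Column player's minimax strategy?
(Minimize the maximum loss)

Column should play Y, value = 3

Work:
Column player minimizes Row's maximum payoff:
Column X: max payoff to Row = 5
Column Y: max payoff to Row = 3
Column Z: max payoff to Row = 6
Minimum is 3, achieved by column Y.
Minimax strategy: Y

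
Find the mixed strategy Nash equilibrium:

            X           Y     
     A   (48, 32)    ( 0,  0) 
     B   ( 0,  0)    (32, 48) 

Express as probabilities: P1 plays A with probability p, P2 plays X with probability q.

p = 0.6, q = 0.4

Work:
Find probabilities that make opponent indifferent:
P2 chooses q to make P1 indifferent between A and B
P1 chooses p to make P2 indifferent between X and Y
Mixed NE: P1 plays (A: 0.6, B: 0.4), P2 plays (X: 0.4, Y: 0.6)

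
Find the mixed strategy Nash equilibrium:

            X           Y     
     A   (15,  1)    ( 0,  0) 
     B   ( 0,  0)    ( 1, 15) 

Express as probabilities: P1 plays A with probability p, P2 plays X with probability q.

p = 0.9375, q = 0.0625

Work:
Find probabilities that make opponent indifferent:
P2 chooses q to make P1 indifferent between A and B
P1 chooses p to make P2 indifferent between X and Y
Mixed NE: P1 plays (A: 0.9375, B: 0.0625), P2 plays (X: 0.0625, Y: 0.9375)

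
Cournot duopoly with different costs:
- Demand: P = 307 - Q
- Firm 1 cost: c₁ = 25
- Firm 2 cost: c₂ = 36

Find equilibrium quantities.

q₁* = 97.67, q₂* = 86.67

Work:
Reaction: q₁ = (307 - 25 - q₂)/2
Reaction: q₂ = (307 - 36 - q₁)/2
Solve simultaneously:
q₁* = (307 - 2×25 + 36)/3 = 97.67
q₂* = (307 - 2×36 + 25)/3 = 86.67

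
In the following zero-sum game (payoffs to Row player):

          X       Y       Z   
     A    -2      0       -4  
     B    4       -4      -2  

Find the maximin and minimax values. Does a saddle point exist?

Maximin = -4, Minimax = -2, Saddle: False

Work:
Row minimums: [-4, -4] → maximin = -4
Column maximums: [4, 0, -2] → minimax = -2
No saddle point (maximin ≠ minimax). Mixed strategy needed.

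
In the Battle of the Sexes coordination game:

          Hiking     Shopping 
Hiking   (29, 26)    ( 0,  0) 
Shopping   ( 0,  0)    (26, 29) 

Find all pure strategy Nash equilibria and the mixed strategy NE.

Pure NE: (Hiking, Hiking) and (Shopping, Shopping); Mixed NE: p = 0.5273, q = 0.4727

Work:
Check pure NE:
(Hiking, Hiking): (29, 26) - no unilateral deviation beneficial
(Shopping, Shopping): (26, 29) - no unilateral deviation beneficial
Mixed NE: P1 plays Hiking with p = 0.5273, P2 plays Hiking with q = 0.4727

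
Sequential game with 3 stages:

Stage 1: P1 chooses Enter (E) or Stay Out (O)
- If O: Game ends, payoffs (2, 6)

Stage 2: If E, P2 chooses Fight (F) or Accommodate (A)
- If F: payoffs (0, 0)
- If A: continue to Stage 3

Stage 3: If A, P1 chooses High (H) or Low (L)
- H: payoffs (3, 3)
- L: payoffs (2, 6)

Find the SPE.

SPE: (E, A, H); Outcome (3, 3)

Work:
Stage 3: P1 chooses H (3 vs 2)
Stage 2: P2: F->0, A->3 (anticipating H). Choose A
Stage 1: P1: O->2, E->3 (anticipating A, H). Choose E
SPE path: E -> A -> H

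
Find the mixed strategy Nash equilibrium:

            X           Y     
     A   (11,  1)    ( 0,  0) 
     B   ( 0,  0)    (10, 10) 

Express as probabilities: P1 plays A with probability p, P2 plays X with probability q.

p = 0.9091, q = 0.4762

Work:
Find probabilities that make opponent indifferent:
P2 chooses q to make P1 indifferent between A and B
P1 chooses p to make P2 indifferent between X and Y
Mixed NE: P1 plays (A: 0.9091, B: 0.0909), P2 plays (X: 0.4762, Y: 0.5238)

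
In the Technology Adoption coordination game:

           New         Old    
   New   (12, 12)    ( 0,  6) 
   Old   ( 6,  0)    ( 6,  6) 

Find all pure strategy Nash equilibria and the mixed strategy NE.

Pure NE: (New, New) and (Old, Old); Mixed NE: p = 0.5, q = 0.5

Work:
Check pure NE:
(New, New): (12, 12) - no unilateral deviation beneficial
(Old, Old): (6, 6) - no unilateral deviation beneficial
Mixed NE: P1 plays New with p = 0.5, P2 plays New with q = 0.5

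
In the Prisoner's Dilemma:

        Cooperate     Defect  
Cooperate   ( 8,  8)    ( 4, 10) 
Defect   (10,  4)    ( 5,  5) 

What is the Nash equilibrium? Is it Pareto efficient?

(Defect, Defect) is NE; not Pareto efficient

Work:
Defect dominates Cooperate for both players:
If P2 cooperates: Defect (10) > Cooperate (8)
If P2 defects: Defect (5) > Cooperate (4)
NE: (Defect, Defect) with payoff (5, 5)
But (Cooperate, Cooperate) = (8, 8) Pareto dominates (5, 5)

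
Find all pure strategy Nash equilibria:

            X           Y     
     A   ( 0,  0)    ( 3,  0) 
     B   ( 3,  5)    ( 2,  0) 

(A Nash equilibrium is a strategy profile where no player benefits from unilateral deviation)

Nash equilibrium: (A, Y), (B, X)

Work:
Best responses:
  P1 vs X: payoffs [0, 3] → best response B (payoff 3)
  P1 vs Y: payoffs [3, 2] → best response A (payoff 3)
  P2 vs A: payoffs [0, 0] → best response X/Y (payoff 0)
  P2 vs B: payoffs [5, 0] → best response X (payoff 5)
Mutual best responses: (A,Y), (B,X) → Nash equilibria.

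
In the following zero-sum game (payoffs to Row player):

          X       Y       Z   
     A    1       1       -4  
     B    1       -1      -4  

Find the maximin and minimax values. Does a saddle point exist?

Maximin = -4, Minimax = -4, Saddle: True

Work:
Row minimums: [-4, -4] → maximin = -4
Column maximums: [1, 1, -4] → minimax = -4
Saddle point exists! Game value = -4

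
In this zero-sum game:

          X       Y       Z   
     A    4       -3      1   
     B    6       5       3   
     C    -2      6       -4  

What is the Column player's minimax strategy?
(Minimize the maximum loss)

Column should play Z, value = 3

Work:
Column player minimizes Row's maximum payoff:
Column X: max payoff to Row = 6
Column Y: max payoff to Row = 6
Column Z: max payoff to Row = 3
Minimum is 3, achieved by column Z.
Minimax strategy: Z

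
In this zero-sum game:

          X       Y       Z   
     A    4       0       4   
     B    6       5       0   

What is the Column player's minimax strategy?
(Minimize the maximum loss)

Column should play Z, value = 4

Work:
Column player minimizes Row's maximum payoff:
Column X: max payoff to Row = 6
Column Y: max payoff to Row = 5
Column Z: max payoff to Row = 4
Minimum is 4, achieved by column Z.
Minimax strategy: Z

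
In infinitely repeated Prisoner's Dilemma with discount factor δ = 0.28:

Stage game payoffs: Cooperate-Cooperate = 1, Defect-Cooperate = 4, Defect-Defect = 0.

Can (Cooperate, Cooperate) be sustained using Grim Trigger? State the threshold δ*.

δ* = 0.75; since δ = 0.28 < 0.75, cooperation cannot be sustained

Work:
For Grim Trigger:
Cooperate forever: 1/(1-δ)
Defect then punished: 4 + 0·δ/(1-δ)
Need: 1/(1-δ) ≥ 4 + 0·δ/(1-δ)
Solving: δ ≥ (T-R)/(T-P) = (4-1)/(4-0) = 0.75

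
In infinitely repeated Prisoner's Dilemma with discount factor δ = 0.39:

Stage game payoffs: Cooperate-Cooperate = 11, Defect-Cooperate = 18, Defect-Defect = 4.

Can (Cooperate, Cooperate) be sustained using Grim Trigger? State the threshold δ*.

δ* = 0.5; since δ = 0.39 < 0.5, cooperation cannot be sustained

Work:
For Grim Trigger:
Cooperate forever: 11/(1-δ)
Defect then punished: 18 + 4·δ/(1-δ)
Need: 11/(1-δ) ≥ 18 + 4·δ/(1-δ)
Solving: δ ≥ (T-R)/(T-P) = (18-11)/(18-4) = 0.5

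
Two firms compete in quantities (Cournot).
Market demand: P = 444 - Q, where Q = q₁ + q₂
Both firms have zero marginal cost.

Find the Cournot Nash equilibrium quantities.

q₁* = q₂* = 148.0; P* = 148.0

Work:
Profit: π_i = P·q_i = (a - q_i - q_j)·q_i
FOC: ∂π_i/∂q_i = a - 2q_i - q_j = 0
Reaction function: q_i = (444 - q_j)/2
Symmetry: q* = 444/3 = 148.0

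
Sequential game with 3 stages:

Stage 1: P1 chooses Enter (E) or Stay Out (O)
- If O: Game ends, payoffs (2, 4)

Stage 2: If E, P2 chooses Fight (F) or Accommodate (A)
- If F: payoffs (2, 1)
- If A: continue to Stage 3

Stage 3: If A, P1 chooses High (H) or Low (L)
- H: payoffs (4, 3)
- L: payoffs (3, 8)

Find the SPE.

SPE: (E, A, H); Outcome (4, 3)

Work:
Stage 3: P1 chooses H (4 vs 3)
Stage 2: P2: F->1, A->3 (anticipating H). Choose A
Stage 1: P1: O->2, E->4 (anticipating A, H). Choose E
SPE path: E -> A -> H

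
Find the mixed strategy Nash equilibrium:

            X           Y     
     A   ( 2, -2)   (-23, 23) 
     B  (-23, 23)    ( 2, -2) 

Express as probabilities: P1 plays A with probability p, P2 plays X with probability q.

p = 0.5, q = 0.5

Work:
Find probabilities that make opponent indifferent:
P2 chooses q to make P1 indifferent between A and B
P1 chooses p to make P2 indifferent between X and Y
Mixed NE: P1 plays (A: 0.5, B: 0.5), P2 plays (X: 0.5, Y: 0.5)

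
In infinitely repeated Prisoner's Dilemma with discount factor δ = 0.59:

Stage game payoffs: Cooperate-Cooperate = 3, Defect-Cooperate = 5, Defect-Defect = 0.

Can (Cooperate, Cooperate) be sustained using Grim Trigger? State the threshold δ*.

δ* = 0.4; since δ = 0.59 ≥ 0.4, cooperation can be sustained

Work:
For Grim Trigger:
Cooperate forever: 3/(1-δ)
Defect then punished: 5 + 0·δ/(1-δ)
Need: 3/(1-δ) ≥ 5 + 0·δ/(1-δ)
Solving: δ ≥ (T-R)/(T-P) = (5-3)/(5-0) = 0.4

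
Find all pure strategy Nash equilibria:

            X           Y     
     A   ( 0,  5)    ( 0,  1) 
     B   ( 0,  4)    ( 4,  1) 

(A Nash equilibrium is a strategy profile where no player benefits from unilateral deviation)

Nash equilibrium: (A, X), (B, X)

Work:
Best responses:
  P1 vs X: payoffs [0, 0] → best response A/B (payoff 0)
  P1 vs Y: payoffs [0, 4] → best response B (payoff 4)
  P2 vs A: payoffs [5, 1] → best response X (payoff 5)
  P2 vs B: payoffs [4, 1] → best response X (payoff 4)
Mutual best responses: (A,X), (B,X) → Nash equilibria.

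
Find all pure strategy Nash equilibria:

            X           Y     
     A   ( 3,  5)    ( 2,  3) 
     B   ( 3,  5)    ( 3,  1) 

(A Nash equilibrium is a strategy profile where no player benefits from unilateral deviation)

Nash equilibrium: (A, X), (B, X)

Work:
Best responses:
  P1 vs X: payoffs [3, 3] → best response A/B (payoff 3)
  P1 vs Y: payoffs [2, 3] → best response B (payoff 3)
  P2 vs A: payoffs [5, 3] → best response X (payoff 5)
  P2 vs B: payoffs [5, 1] → best response X (payoff 5)
Mutual best responses: (A,X), (B,X) → Nash equilibria.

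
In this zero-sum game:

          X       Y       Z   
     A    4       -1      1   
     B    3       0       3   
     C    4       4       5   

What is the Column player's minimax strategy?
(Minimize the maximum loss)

Column should play X or Y (all achieve the minimum), value = 4

Work:
Column player minimizes Row's maximum payoff:
Column X: max payoff to Row = 4
Column Y: max payoff to Row = 4
Column Z: max payoff to Row = 5
Minimum is 4, achieved by columns X, Y (tied).
Each of X or Y is a minimax strategy.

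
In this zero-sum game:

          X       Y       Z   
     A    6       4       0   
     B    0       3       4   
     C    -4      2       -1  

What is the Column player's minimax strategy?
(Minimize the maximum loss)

Column should play Y or Z (all achieve the minimum), value = 4

Work:
Column player minimizes Row's maximum payoff:
Column X: max payoff to Row = 6
Column Y: max payoff to Row = 4
Column Z: max payoff to Row = 4
Minimum is 4, achieved by columns Y, Z (tied).
Each of Y or Z is a minimax strategy.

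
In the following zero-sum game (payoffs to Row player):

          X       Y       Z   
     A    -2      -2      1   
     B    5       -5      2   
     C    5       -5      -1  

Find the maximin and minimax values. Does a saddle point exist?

Maximin = -2, Minimax = -2, Saddle: True

Work:
Row minimums: [-2, -5, -5] → maximin = -2
Column maximums: [5, -2, 2] → minimax = -2
Saddle point exists! Game value = -2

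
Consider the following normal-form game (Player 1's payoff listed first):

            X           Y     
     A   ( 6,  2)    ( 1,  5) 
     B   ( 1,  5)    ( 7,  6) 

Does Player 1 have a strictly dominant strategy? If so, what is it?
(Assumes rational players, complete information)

No strictly dominant strategy exists for Player 1

Work:
A strategy strictly dominates another if it gives a strictly higher payoff against every opponent action. Compare each pair of P1's strategies column-by-column:
  A vs B: [6 vs 1, 1 vs 7] → A does not strictly dominate B (column Y: 1 ≤ 7)
  B vs A: [1 vs 6, 7 vs 1] → B does not strictly dominate A (column X: 1 ≤ 6)
No single strategy strictly dominates all others → no strictly dominant strategy.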